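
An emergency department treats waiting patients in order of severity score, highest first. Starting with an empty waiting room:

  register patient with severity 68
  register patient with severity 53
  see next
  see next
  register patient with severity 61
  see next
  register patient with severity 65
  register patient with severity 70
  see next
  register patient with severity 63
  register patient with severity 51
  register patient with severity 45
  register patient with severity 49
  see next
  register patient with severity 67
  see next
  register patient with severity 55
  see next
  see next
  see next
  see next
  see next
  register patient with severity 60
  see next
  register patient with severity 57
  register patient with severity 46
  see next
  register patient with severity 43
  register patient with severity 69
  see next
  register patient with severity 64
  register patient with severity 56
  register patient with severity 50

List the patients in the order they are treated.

insert 68 → {68}
insert 53 → {68, 53}
see next → 68; now {53}
see next → 53; now {}
insert 61 → {61}
see next → 61; now {}
insert 65 → {65}
insert 70 → {70, 65}
see next → 70; now {65}
insert 63 → {65, 63}
insert 51 → {65, 63, 51}
insert 45 → {65, 63, 51, 45}
insert 49 → {65, 63, 51, 49, 45}
see next → 65; now {63, 51, 49, 45}
insert 67 → {67, 63, 51, 49, 45}
see next → 67; now {63, 51, 49, 45}
insert 55 → {63, 55, 51, 49, 45}
see next → 63; now {55, 51, 49, 45}
see next → 55; now {51, 49, 45}
see next → 51; now {49, 45}
see next → 49; now {45}
see next → 45; now {}
insert 60 → {60}
see next → 60; now {}
insert 57 → {57}
insert 46 → {57, 46}
see next → 57; now {46}
insert 43 → {46, 43}
insert 69 → {69, 46, 43}
see next → 69; now {46, 43}
insert 64 → {64, 46, 43}
insert 56 → {64, 56, 46, 43}
insert 50 → {64, 56, 50, 46, 43}

68 → 53 → 61 → 70 → 65 → 67 → 63 → 55 → 51 → 49 → 45 → 60 → 57 → 69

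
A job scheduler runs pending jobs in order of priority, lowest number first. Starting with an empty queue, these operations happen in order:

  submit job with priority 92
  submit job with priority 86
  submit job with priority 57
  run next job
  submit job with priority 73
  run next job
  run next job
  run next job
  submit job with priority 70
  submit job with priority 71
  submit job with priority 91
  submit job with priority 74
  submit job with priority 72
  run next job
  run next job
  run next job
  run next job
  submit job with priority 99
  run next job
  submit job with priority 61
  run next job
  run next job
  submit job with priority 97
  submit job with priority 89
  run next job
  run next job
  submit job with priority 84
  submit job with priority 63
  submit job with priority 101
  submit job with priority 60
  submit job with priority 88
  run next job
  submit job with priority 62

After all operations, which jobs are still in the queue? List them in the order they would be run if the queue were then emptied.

insert 92 → {92}
insert 86 → {86, 92}
insert 57 → {57, 86, 92}
run next job → 57; now {86, 92}
insert 73 → {73, 86, 92}
run next job → 73; now {86, 92}
run next job → 86; now {92}
run next job → 92; now {}
insert 70 → {70}
insert 71 → {70, 71}
insert 91 → {70, 71, 91}
insert 74 → {70, 71, 74, 91}
insert 72 → {70, 71, 72, 74, 91}
run next job → 70; now {71, 72, 74, 91}
run next job → 71; now {72, 74, 91}
run next job → 72; now {74, 91}
run next job → 74; now {91}
insert 99 → {91, 99}
run next job → 91; now {99}
insert 61 → {61, 99}
run next job → 61; now {99}
run next job → 99; now {}
insert 97 → {97}
insert 89 → {89, 97}
run next job → 89; now {97}
run next job → 97; now {}
insert 84 → {84}
insert 63 → {63, 84}
insert 101 → {63, 84, 101}
insert 60 → {60, 63, 84, 101}
insert 88 → {60, 63, 84, 88, 101}
run next job → 60; now {63, 84, 88, 101}
insert 62 → {62, 63, 84, 88, 101}

62, 63, 84, 88, 101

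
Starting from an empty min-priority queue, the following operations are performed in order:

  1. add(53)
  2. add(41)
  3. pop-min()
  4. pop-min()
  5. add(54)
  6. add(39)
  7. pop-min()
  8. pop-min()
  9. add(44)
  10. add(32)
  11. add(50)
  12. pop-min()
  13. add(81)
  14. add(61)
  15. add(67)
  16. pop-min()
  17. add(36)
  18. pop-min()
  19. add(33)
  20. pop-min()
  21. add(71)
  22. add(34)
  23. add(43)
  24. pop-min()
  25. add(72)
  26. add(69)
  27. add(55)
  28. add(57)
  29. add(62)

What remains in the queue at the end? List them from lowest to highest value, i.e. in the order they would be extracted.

43 → 50 → 55 → 57 → 61 → 62 → 67 → 69 → 71 → 72 → 81

insert 53 → {53}
insert 41 → {41, 53}
pop-min → 41; now {53}
pop-min → 53; now {}
insert 54 → {54}
insert 39 → {39, 54}
pop-min → 39; now {54}
pop-min → 54; now {}
insert 44 → {44}
insert 32 → {32, 44}
insert 50 → {32, 44, 50}
pop-min → 32; now {44, 50}
insert 81 → {44, 50, 81}
insert 61 → {44, 50, 61, 81}
insert 67 → {44, 50, 61, 67, 81}
pop-min → 44; now {50, 61, 67, 81}
insert 36 → {36, 50, 61, 67, 81}
pop-min → 36; now {50, 61, 67, 81}
insert 33 → {33, 50, 61, 67, 81}
pop-min → 33; now {50, 61, 67, 81}
insert 71 → {50, 61, 67, 71, 81}
insert 34 → {34, 50, 61, 67, 71, 81}
insert 43 → {34, 43, 50, 61, 67, 71, 81}
pop-min → 34; now {43, 50, 61, 67, 71, 81}
insert 72 → {43, 50, 61, 67, 71, 72, 81}
insert 69 → {43, 50, 61, 67, 69, 71, 72, 81}
insert 55 → {43, 50, 55, 61, 67, 69, 71, 72, 81}
insert 57 → {43, 50, 55, 57, 61, 67, 69, 71, 72, 81}
insert 62 → {43, 50, 55, 57, 61, 62, 67, 69, 71, 72, 81}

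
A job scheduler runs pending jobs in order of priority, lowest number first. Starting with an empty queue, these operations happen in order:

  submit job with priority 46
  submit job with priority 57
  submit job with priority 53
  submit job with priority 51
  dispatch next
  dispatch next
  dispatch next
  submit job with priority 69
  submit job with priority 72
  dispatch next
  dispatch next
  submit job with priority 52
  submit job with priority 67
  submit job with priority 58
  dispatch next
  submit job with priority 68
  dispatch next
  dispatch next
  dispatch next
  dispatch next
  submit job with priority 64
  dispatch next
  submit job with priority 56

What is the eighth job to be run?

67

insert 46 → {46}
insert 57 → {46, 57}
insert 53 → {46, 53, 57}
insert 51 → {46, 51, 53, 57}
dispatch next → 46; now {51, 53, 57}
dispatch next → 51; now {53, 57}
dispatch next → 53; now {57}
insert 69 → {57, 69}
insert 72 → {57, 69, 72}
dispatch next → 57; now {69, 72}
dispatch next → 69; now {72}
insert 52 → {52, 72}
insert 67 → {52, 67, 72}
insert 58 → {52, 58, 67, 72}
dispatch next → 52; now {58, 67, 72}
insert 68 → {58, 67, 68, 72}
dispatch next → 58; now {67, 68, 72}
dispatch next → 67; now {68, 72}
dispatch next → 68; now {72}
dispatch next → 72; now {}
insert 64 → {64}
dispatch next → 64; now {}
insert 56 → {56}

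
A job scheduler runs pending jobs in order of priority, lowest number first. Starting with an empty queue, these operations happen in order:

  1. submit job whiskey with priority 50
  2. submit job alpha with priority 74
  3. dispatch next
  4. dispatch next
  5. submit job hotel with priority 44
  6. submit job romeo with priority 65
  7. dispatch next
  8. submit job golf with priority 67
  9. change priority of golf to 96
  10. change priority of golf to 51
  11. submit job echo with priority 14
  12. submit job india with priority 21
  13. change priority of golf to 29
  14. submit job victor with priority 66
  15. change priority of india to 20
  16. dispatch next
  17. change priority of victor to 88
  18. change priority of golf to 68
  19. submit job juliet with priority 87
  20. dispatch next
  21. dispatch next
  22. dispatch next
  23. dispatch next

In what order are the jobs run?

add whiskey (priority 50) → {whiskey:50}
add alpha (priority 74) → {whiskey:50, alpha:74}
dispatch next → whiskey; now {alpha:74}
dispatch next → alpha; now {}
add hotel (priority 44) → {hotel:44}
add romeo (priority 65) → {hotel:44, romeo:65}
dispatch next → hotel; now {romeo:65}
add golf (priority 67) → {romeo:65, golf:67}
update golf to priority 96 → {romeo:65, golf:96}
update golf to priority 51 → {golf:51, romeo:65}
add echo (priority 14) → {echo:14, golf:51, romeo:65}
add india (priority 21) → {echo:14, india:21, golf:51, romeo:65}
update golf to priority 29 → {echo:14, india:21, golf:29, romeo:65}
add victor (priority 66) → {echo:14, india:21, golf:29, romeo:65, victor:66}
update india to priority 20 → {echo:14, india:20, golf:29, romeo:65, victor:66}
dispatch next → echo; now {india:20, golf:29, romeo:65, victor:66}
update victor to priority 88 → {india:20, golf:29, romeo:65, victor:88}
update golf to priority 68 → {india:20, romeo:65, golf:68, victor:88}
add juliet (priority 87) → {india:20, romeo:65, golf:68, juliet:87, victor:88}
dispatch next → india; now {romeo:65, golf:68, juliet:87, victor:88}
dispatch next → romeo; now {golf:68, juliet:87, victor:88}
dispatch next → golf; now {juliet:87, victor:88}
dispatch next → juliet; now {victor:88}

whiskey, alpha, hotel, echo, india, romeo, golf, juliet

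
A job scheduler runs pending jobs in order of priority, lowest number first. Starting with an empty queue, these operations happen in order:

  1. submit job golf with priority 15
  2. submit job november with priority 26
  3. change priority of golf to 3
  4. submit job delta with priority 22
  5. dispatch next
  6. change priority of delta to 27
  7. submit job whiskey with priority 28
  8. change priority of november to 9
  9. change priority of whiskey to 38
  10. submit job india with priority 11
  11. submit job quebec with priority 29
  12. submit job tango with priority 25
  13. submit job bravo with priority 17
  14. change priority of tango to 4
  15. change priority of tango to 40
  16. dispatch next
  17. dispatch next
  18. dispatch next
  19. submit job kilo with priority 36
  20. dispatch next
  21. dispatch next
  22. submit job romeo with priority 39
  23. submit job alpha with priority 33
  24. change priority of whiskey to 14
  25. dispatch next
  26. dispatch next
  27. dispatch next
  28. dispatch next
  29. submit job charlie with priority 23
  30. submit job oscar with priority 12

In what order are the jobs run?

golf → november → india → bravo → delta → quebec → whiskey → alpha → kilo → romeo

add golf (priority 15) → {golf:15}
add november (priority 26) → {golf:15, november:26}
update golf to priority 3 → {golf:3, november:26}
add delta (priority 22) → {golf:3, delta:22, november:26}
dispatch next → golf; now {delta:22, november:26}
update delta to priority 27 → {november:26, delta:27}
add whiskey (priority 28) → {november:26, delta:27, whiskey:28}
update november to priority 9 → {november:9, delta:27, whiskey:28}
update whiskey to priority 38 → {november:9, delta:27, whiskey:38}
add india (priority 11) → {november:9, india:11, delta:27, whiskey:38}
add quebec (priority 29) → {november:9, india:11, delta:27, quebec:29, whiskey:38}
add tango (priority 25) → {november:9, india:11, tango:25, delta:27, quebec:29, whiskey:38}
add bravo (priority 17) → {november:9, india:11, bravo:17, tango:25, delta:27, quebec:29, whiskey:38}
update tango to priority 4 → {tango:4, november:9, india:11, bravo:17, delta:27, quebec:29, whiskey:38}
update tango to priority 40 → {november:9, india:11, bravo:17, delta:27, quebec:29, whiskey:38, tango:40}
dispatch next → november; now {india:11, bravo:17, delta:27, quebec:29, whiskey:38, tango:40}
dispatch next → india; now {bravo:17, delta:27, quebec:29, whiskey:38, tango:40}
dispatch next → bravo; now {delta:27, quebec:29, whiskey:38, tango:40}
add kilo (priority 36) → {delta:27, quebec:29, kilo:36, whiskey:38, tango:40}
dispatch next → delta; now {quebec:29, kilo:36, whiskey:38, tango:40}
dispatch next → quebec; now {kilo:36, whiskey:38, tango:40}
add romeo (priority 39) → {kilo:36, whiskey:38, romeo:39, tango:40}
add alpha (priority 33) → {alpha:33, kilo:36, whiskey:38, romeo:39, tango:40}
update whiskey to priority 14 → {whiskey:14, alpha:33, kilo:36, romeo:39, tango:40}
dispatch next → whiskey; now {alpha:33, kilo:36, romeo:39, tango:40}
dispatch next → alpha; now {kilo:36, romeo:39, tango:40}
dispatch next → kilo; now {romeo:39, tango:40}
dispatch next → romeo; now {tango:40}
add charlie (priority 23) → {charlie:23, tango:40}
add oscar (priority 12) → {oscar:12, charlie:23, tango:40}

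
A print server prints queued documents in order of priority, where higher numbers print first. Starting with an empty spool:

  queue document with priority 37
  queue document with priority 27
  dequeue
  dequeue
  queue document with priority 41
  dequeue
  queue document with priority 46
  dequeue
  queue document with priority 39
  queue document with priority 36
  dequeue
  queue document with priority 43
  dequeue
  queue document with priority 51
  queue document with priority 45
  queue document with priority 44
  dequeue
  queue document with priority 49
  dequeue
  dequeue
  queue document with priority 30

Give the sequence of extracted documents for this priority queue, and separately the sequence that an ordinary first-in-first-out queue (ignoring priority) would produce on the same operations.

priority queue: 37 → 27 → 41 → 46 → 39 → 43 → 51 → 49 → 45; FIFO queue: 37, 27, 41, 46, 39, 36, 43, 51, 45

insert 37 → {37}
insert 27 → {37, 27}
dequeue → 37; now {27}
dequeue → 27; now {}
insert 41 → {41}
dequeue → 41; now {}
insert 46 → {46}
dequeue → 46; now {}
insert 39 → {39}
insert 36 → {39, 36}
dequeue → 39; now {36}
insert 43 → {43, 36}
dequeue → 43; now {36}
insert 51 → {51, 36}
insert 45 → {51, 45, 36}
insert 44 → {51, 45, 44, 36}
dequeue → 51; now {45, 44, 36}
insert 49 → {49, 45, 44, 36}
dequeue → 49; now {45, 44, 36}
dequeue → 45; now {44, 36}
insert 30 → {44, 36, 30}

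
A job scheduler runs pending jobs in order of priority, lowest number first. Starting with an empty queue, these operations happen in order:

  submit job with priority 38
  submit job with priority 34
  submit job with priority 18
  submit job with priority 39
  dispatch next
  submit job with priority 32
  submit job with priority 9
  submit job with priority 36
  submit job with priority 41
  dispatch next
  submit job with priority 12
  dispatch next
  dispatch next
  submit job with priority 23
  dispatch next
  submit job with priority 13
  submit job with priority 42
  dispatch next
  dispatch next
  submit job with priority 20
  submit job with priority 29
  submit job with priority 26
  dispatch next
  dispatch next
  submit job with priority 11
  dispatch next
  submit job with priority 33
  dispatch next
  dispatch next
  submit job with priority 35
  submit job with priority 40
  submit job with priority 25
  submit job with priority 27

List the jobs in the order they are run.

insert 38 → {38}
insert 34 → {34, 38}
insert 18 → {18, 34, 38}
insert 39 → {18, 34, 38, 39}
dispatch next → 18; now {34, 38, 39}
insert 32 → {32, 34, 38, 39}
insert 9 → {9, 32, 34, 38, 39}
insert 36 → {9, 32, 34, 36, 38, 39}
insert 41 → {9, 32, 34, 36, 38, 39, 41}
dispatch next → 9; now {32, 34, 36, 38, 39, 41}
insert 12 → {12, 32, 34, 36, 38, 39, 41}
dispatch next → 12; now {32, 34, 36, 38, 39, 41}
dispatch next → 32; now {34, 36, 38, 39, 41}
insert 23 → {23, 34, 36, 38, 39, 41}
dispatch next → 23; now {34, 36, 38, 39, 41}
insert 13 → {13, 34, 36, 38, 39, 41}
insert 42 → {13, 34, 36, 38, 39, 41, 42}
dispatch next → 13; now {34, 36, 38, 39, 41, 42}
dispatch next → 34; now {36, 38, 39, 41, 42}
insert 20 → {20, 36, 38, 39, 41, 42}
insert 29 → {20, 29, 36, 38, 39, 41, 42}
insert 26 → {20, 26, 29, 36, 38, 39, 41, 42}
dispatch next → 20; now {26, 29, 36, 38, 39, 41, 42}
dispatch next → 26; now {29, 36, 38, 39, 41, 42}
insert 11 → {11, 29, 36, 38, 39, 41, 42}
dispatch next → 11; now {29, 36, 38, 39, 41, 42}
insert 33 → {29, 33, 36, 38, 39, 41, 42}
dispatch next → 29; now {33, 36, 38, 39, 41, 42}
dispatch next → 33; now {36, 38, 39, 41, 42}
insert 35 → {35, 36, 38, 39, 41, 42}
insert 40 → {35, 36, 38, 39, 40, 41, 42}
insert 25 → {25, 35, 36, 38, 39, 40, 41, 42}
insert 27 → {25, 27, 35, 36, 38, 39, 40, 41, 42}

[18, 9, 12, 32, 23, 13, 34, 20, 26, 11, 29, 33]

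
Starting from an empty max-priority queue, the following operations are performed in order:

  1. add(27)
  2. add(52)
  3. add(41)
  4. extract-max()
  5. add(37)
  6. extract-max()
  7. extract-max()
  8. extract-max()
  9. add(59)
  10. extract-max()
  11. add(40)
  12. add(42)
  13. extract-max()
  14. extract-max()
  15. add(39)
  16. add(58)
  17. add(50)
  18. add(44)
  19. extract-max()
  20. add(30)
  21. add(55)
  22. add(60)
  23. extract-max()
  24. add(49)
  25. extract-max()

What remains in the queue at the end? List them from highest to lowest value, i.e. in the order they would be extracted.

50 → 49 → 44 → 39 → 30

insert 27 → {27}
insert 52 → {52, 27}
insert 41 → {52, 41, 27}
extract-max → 52; now {41, 27}
insert 37 → {41, 37, 27}
extract-max → 41; now {37, 27}
extract-max → 37; now {27}
extract-max → 27; now {}
insert 59 → {59}
extract-max → 59; now {}
insert 40 → {40}
insert 42 → {42, 40}
extract-max → 42; now {40}
extract-max → 40; now {}
insert 39 → {39}
insert 58 → {58, 39}
insert 50 → {58, 50, 39}
insert 44 → {58, 50, 44, 39}
extract-max → 58; now {50, 44, 39}
insert 30 → {50, 44, 39, 30}
insert 55 → {55, 50, 44, 39, 30}
insert 60 → {60, 55, 50, 44, 39, 30}
extract-max → 60; now {55, 50, 44, 39, 30}
insert 49 → {55, 50, 49, 44, 39, 30}
extract-max → 55; now {50, 49, 44, 39, 30}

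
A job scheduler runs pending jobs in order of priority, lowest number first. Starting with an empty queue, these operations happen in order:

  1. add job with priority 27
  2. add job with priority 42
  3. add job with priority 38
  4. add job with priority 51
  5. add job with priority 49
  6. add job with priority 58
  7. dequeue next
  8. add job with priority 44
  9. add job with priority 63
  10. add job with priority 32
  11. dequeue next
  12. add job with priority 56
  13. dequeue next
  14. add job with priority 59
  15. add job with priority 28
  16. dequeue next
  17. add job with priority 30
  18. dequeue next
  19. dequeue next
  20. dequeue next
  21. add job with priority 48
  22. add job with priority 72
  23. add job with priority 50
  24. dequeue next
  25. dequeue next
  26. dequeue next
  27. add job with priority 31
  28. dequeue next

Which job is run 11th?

31

insert 27 → {27}
insert 42 → {27, 42}
insert 38 → {27, 38, 42}
insert 51 → {27, 38, 42, 51}
insert 49 → {27, 38, 42, 49, 51}
insert 58 → {27, 38, 42, 49, 51, 58}
dequeue next → 27; now {38, 42, 49, 51, 58}
insert 44 → {38, 42, 44, 49, 51, 58}
insert 63 → {38, 42, 44, 49, 51, 58, 63}
insert 32 → {32, 38, 42, 44, 49, 51, 58, 63}
dequeue next → 32; now {38, 42, 44, 49, 51, 58, 63}
insert 56 → {38, 42, 44, 49, 51, 56, 58, 63}
dequeue next → 38; now {42, 44, 49, 51, 56, 58, 63}
insert 59 → {42, 44, 49, 51, 56, 58, 59, 63}
insert 28 → {28, 42, 44, 49, 51, 56, 58, 59, 63}
dequeue next → 28; now {42, 44, 49, 51, 56, 58, 59, 63}
insert 30 → {30, 42, 44, 49, 51, 56, 58, 59, 63}
dequeue next → 30; now {42, 44, 49, 51, 56, 58, 59, 63}
dequeue next → 42; now {44, 49, 51, 56, 58, 59, 63}
dequeue next → 44; now {49, 51, 56, 58, 59, 63}
insert 48 → {48, 49, 51, 56, 58, 59, 63}
insert 72 → {48, 49, 51, 56, 58, 59, 63, 72}
insert 50 → {48, 49, 50, 51, 56, 58, 59, 63, 72}
dequeue next → 48; now {49, 50, 51, 56, 58, 59, 63, 72}
dequeue next → 49; now {50, 51, 56, 58, 59, 63, 72}
dequeue next → 50; now {51, 56, 58, 59, 63, 72}
insert 31 → {31, 51, 56, 58, 59, 63, 72}
dequeue next → 31; now {51, 56, 58, 59, 63, 72}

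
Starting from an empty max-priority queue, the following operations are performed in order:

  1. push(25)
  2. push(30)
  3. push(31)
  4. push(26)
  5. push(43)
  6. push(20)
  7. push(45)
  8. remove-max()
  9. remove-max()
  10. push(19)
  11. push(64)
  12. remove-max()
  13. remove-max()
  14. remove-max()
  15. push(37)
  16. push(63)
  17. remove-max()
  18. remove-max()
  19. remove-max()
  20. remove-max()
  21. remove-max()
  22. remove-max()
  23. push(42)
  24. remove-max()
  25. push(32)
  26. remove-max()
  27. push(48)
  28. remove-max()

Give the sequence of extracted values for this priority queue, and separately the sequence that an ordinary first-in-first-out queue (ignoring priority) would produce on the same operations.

priority queue: 45, 43, 64, 31, 30, 63, 37, 26, 25, 20, 19, 42, 32, 48; FIFO queue: [25, 30, 31, 26, 43, 20, 45, 19, 64, 37, 63, 42, 32, 48]

insert 25 → {25}
insert 30 → {30, 25}
insert 31 → {31, 30, 25}
insert 26 → {31, 30, 26, 25}
insert 43 → {43, 31, 30, 26, 25}
insert 20 → {43, 31, 30, 26, 25, 20}
insert 45 → {45, 43, 31, 30, 26, 25, 20}
remove-max → 45; now {43, 31, 30, 26, 25, 20}
remove-max → 43; now {31, 30, 26, 25, 20}
insert 19 → {31, 30, 26, 25, 20, 19}
insert 64 → {64, 31, 30, 26, 25, 20, 19}
remove-max → 64; now {31, 30, 26, 25, 20, 19}
remove-max → 31; now {30, 26, 25, 20, 19}
remove-max → 30; now {26, 25, 20, 19}
insert 37 → {37, 26, 25, 20, 19}
insert 63 → {63, 37, 26, 25, 20, 19}
remove-max → 63; now {37, 26, 25, 20, 19}
remove-max → 37; now {26, 25, 20, 19}
remove-max → 26; now {25, 20, 19}
remove-max → 25; now {20, 19}
remove-max → 20; now {19}
remove-max → 19; now {}
insert 42 → {42}
remove-max → 42; now {}
insert 32 → {32}
remove-max → 32; now {}
insert 48 → {48}
remove-max → 48; now {}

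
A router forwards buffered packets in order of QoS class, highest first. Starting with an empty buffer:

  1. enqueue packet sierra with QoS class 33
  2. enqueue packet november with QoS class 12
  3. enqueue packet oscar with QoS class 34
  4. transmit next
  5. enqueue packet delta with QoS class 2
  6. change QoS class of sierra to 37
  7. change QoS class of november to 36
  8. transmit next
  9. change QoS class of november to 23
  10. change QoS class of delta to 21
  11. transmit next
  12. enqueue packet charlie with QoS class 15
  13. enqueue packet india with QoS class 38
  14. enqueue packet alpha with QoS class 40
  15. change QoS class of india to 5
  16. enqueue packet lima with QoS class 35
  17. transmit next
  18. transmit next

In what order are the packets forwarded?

oscar, sierra, november, alpha, lima

add sierra (QoS class 33) → {sierra:33}
add november (QoS class 12) → {sierra:33, november:12}
add oscar (QoS class 34) → {oscar:34, sierra:33, november:12}
transmit next → oscar; now {sierra:33, november:12}
add delta (QoS class 2) → {sierra:33, november:12, delta:2}
update sierra to QoS class 37 → {sierra:37, november:12, delta:2}
update november to QoS class 36 → {sierra:37, november:36, delta:2}
transmit next → sierra; now {november:36, delta:2}
update november to QoS class 23 → {november:23, delta:2}
update delta to QoS class 21 → {november:23, delta:21}
transmit next → november; now {delta:21}
add charlie (QoS class 15) → {delta:21, charlie:15}
add india (QoS class 38) → {india:38, delta:21, charlie:15}
add alpha (QoS class 40) → {alpha:40, india:38, delta:21, charlie:15}
update india to QoS class 5 → {alpha:40, delta:21, charlie:15, india:5}
add lima (QoS class 35) → {alpha:40, lima:35, delta:21, charlie:15, india:5}
transmit next → alpha; now {lima:35, delta:21, charlie:15, india:5}
transmit next → lima; now {delta:21, charlie:15, india:5}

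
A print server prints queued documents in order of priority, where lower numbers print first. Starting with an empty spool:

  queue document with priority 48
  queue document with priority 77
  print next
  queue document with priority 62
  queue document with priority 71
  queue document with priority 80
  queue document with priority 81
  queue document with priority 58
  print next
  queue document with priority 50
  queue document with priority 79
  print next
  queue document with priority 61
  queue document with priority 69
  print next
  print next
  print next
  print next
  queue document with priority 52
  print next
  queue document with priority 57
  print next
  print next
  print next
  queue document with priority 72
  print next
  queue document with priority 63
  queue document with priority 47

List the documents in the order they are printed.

insert 48 → {48}
insert 77 → {48, 77}
print next → 48; now {77}
insert 62 → {62, 77}
insert 71 → {62, 71, 77}
insert 80 → {62, 71, 77, 80}
insert 81 → {62, 71, 77, 80, 81}
insert 58 → {58, 62, 71, 77, 80, 81}
print next → 58; now {62, 71, 77, 80, 81}
insert 50 → {50, 62, 71, 77, 80, 81}
insert 79 → {50, 62, 71, 77, 79, 80, 81}
print next → 50; now {62, 71, 77, 79, 80, 81}
insert 61 → {61, 62, 71, 77, 79, 80, 81}
insert 69 → {61, 62, 69, 71, 77, 79, 80, 81}
print next → 61; now {62, 69, 71, 77, 79, 80, 81}
print next → 62; now {69, 71, 77, 79, 80, 81}
print next → 69; now {71, 77, 79, 80, 81}
print next → 71; now {77, 79, 80, 81}
insert 52 → {52, 77, 79, 80, 81}
print next → 52; now {77, 79, 80, 81}
insert 57 → {57, 77, 79, 80, 81}
print next → 57; now {77, 79, 80, 81}
print next → 77; now {79, 80, 81}
print next → 79; now {80, 81}
insert 72 → {72, 80, 81}
print next → 72; now {80, 81}
insert 63 → {63, 80, 81}
insert 47 → {47, 63, 80, 81}

[48, 58, 50, 61, 62, 69, 71, 52, 57, 77, 79, 72]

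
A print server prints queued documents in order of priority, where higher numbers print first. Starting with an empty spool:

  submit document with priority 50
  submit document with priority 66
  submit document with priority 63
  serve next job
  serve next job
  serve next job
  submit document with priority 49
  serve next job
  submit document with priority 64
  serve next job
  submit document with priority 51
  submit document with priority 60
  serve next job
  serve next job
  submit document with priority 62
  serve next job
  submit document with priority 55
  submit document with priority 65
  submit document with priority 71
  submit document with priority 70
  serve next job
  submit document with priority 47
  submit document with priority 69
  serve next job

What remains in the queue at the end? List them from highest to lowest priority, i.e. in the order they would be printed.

69 → 65 → 55 → 47

insert 50 → {50}
insert 66 → {66, 50}
insert 63 → {66, 63, 50}
serve next job → 66; now {63, 50}
serve next job → 63; now {50}
serve next job → 50; now {}
insert 49 → {49}
serve next job → 49; now {}
insert 64 → {64}
serve next job → 64; now {}
insert 51 → {51}
insert 60 → {60, 51}
serve next job → 60; now {51}
serve next job → 51; now {}
insert 62 → {62}
serve next job → 62; now {}
insert 55 → {55}
insert 65 → {65, 55}
insert 71 → {71, 65, 55}
insert 70 → {71, 70, 65, 55}
serve next job → 71; now {70, 65, 55}
insert 47 → {70, 65, 55, 47}
insert 69 → {70, 69, 65, 55, 47}
serve next job → 70; now {69, 65, 55, 47}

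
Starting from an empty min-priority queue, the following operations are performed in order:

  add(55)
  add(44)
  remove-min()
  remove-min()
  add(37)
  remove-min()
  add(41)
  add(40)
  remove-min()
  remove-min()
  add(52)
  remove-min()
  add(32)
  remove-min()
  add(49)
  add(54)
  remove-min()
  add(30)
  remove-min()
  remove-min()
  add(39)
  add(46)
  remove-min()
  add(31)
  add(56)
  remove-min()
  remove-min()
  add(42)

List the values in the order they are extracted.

[44, 55, 37, 40, 41, 52, 32, 49, 30, 54, 39, 31, 46]

insert 55 → {55}
insert 44 → {44, 55}
remove-min → 44; now {55}
remove-min → 55; now {}
insert 37 → {37}
remove-min → 37; now {}
insert 41 → {41}
insert 40 → {40, 41}
remove-min → 40; now {41}
remove-min → 41; now {}
insert 52 → {52}
remove-min → 52; now {}
insert 32 → {32}
remove-min → 32; now {}
insert 49 → {49}
insert 54 → {49, 54}
remove-min → 49; now {54}
insert 30 → {30, 54}
remove-min → 30; now {54}
remove-min → 54; now {}
insert 39 → {39}
insert 46 → {39, 46}
remove-min → 39; now {46}
insert 31 → {31, 46}
insert 56 → {31, 46, 56}
remove-min → 31; now {46, 56}
remove-min → 46; now {56}
insert 42 → {42, 56}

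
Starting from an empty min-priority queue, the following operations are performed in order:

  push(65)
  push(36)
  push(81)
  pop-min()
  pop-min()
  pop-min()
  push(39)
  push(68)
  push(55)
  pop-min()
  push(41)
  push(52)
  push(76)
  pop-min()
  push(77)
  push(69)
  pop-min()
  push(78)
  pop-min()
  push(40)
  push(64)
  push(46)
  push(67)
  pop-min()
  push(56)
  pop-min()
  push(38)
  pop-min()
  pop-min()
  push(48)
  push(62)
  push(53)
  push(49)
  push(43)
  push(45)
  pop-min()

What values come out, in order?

insert 65 → {65}
insert 36 → {36, 65}
insert 81 → {36, 65, 81}
pop-min → 36; now {65, 81}
pop-min → 65; now {81}
pop-min → 81; now {}
insert 39 → {39}
insert 68 → {39, 68}
insert 55 → {39, 55, 68}
pop-min → 39; now {55, 68}
insert 41 → {41, 55, 68}
insert 52 → {41, 52, 55, 68}
insert 76 → {41, 52, 55, 68, 76}
pop-min → 41; now {52, 55, 68, 76}
insert 77 → {52, 55, 68, 76, 77}
insert 69 → {52, 55, 68, 69, 76, 77}
pop-min → 52; now {55, 68, 69, 76, 77}
insert 78 → {55, 68, 69, 76, 77, 78}
pop-min → 55; now {68, 69, 76, 77, 78}
insert 40 → {40, 68, 69, 76, 77, 78}
insert 64 → {40, 64, 68, 69, 76, 77, 78}
insert 46 → {40, 46, 64, 68, 69, 76, 77, 78}
insert 67 → {40, 46, 64, 67, 68, 69, 76, 77, 78}
pop-min → 40; now {46, 64, 67, 68, 69, 76, 77, 78}
insert 56 → {46, 56, 64, 67, 68, 69, 76, 77, 78}
pop-min → 46; now {56, 64, 67, 68, 69, 76, 77, 78}
insert 38 → {38, 56, 64, 67, 68, 69, 76, 77, 78}
pop-min → 38; now {56, 64, 67, 68, 69, 76, 77, 78}
pop-min → 56; now {64, 67, 68, 69, 76, 77, 78}
insert 48 → {48, 64, 67, 68, 69, 76, 77, 78}
insert 62 → {48, 62, 64, 67, 68, 69, 76, 77, 78}
insert 53 → {48, 53, 62, 64, 67, 68, 69, 76, 77, 78}
insert 49 → {48, 49, 53, 62, 64, 67, 68, 69, 76, 77, 78}
insert 43 → {43, 48, 49, 53, 62, 64, 67, 68, 69, 76, 77, 78}
insert 45 → {43, 45, 48, 49, 53, 62, 64, 67, 68, 69, 76, 77, 78}
pop-min → 43; now {45, 48, 49, 53, 62, 64, 67, 68, 69, 76, 77, 78}

[36, 65, 81, 39, 41, 52, 55, 40, 46, 38, 56, 43]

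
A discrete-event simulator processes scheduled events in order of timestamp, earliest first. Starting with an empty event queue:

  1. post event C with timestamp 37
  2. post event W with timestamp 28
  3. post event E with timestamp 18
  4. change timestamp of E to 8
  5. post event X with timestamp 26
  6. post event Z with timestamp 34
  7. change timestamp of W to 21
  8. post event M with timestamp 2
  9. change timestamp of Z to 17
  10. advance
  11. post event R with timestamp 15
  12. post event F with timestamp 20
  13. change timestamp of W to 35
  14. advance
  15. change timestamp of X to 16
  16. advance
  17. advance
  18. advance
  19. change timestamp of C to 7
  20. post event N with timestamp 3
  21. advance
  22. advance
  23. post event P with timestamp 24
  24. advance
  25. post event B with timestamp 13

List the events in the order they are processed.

[M, E, R, X, Z, N, C, F]

add C (timestamp 37) → {C:37}
add W (timestamp 28) → {W:28, C:37}
add E (timestamp 18) → {E:18, W:28, C:37}
update E to timestamp 8 → {E:8, W:28, C:37}
add X (timestamp 26) → {E:8, X:26, W:28, C:37}
add Z (timestamp 34) → {E:8, X:26, W:28, Z:34, C:37}
update W to timestamp 21 → {E:8, W:21, X:26, Z:34, C:37}
add M (timestamp 2) → {M:2, E:8, W:21, X:26, Z:34, C:37}
update Z to timestamp 17 → {M:2, E:8, Z:17, W:21, X:26, C:37}
advance → M; now {E:8, Z:17, W:21, X:26, C:37}
add R (timestamp 15) → {E:8, R:15, Z:17, W:21, X:26, C:37}
add F (timestamp 20) → {E:8, R:15, Z:17, F:20, W:21, X:26, C:37}
update W to timestamp 35 → {E:8, R:15, Z:17, F:20, X:26, W:35, C:37}
advance → E; now {R:15, Z:17, F:20, X:26, W:35, C:37}
update X to timestamp 16 → {R:15, X:16, Z:17, F:20, W:35, C:37}
advance → R; now {X:16, Z:17, F:20, W:35, C:37}
advance → X; now {Z:17, F:20, W:35, C:37}
advance → Z; now {F:20, W:35, C:37}
update C to timestamp 7 → {C:7, F:20, W:35}
add N (timestamp 3) → {N:3, C:7, F:20, W:35}
advance → N; now {C:7, F:20, W:35}
advance → C; now {F:20, W:35}
add P (timestamp 24) → {F:20, P:24, W:35}
advance → F; now {P:24, W:35}
add B (timestamp 13) → {B:13, P:24, W:35}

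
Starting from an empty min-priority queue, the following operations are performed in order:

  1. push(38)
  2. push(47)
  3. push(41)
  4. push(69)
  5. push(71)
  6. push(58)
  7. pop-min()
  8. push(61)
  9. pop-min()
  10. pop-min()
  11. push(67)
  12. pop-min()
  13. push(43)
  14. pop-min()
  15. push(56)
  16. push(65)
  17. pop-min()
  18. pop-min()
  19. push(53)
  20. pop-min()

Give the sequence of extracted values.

insert 38 → {38}
insert 47 → {38, 47}
insert 41 → {38, 41, 47}
insert 69 → {38, 41, 47, 69}
insert 71 → {38, 41, 47, 69, 71}
insert 58 → {38, 41, 47, 58, 69, 71}
pop-min → 38; now {41, 47, 58, 69, 71}
insert 61 → {41, 47, 58, 61, 69, 71}
pop-min → 41; now {47, 58, 61, 69, 71}
pop-min → 47; now {58, 61, 69, 71}
insert 67 → {58, 61, 67, 69, 71}
pop-min → 58; now {61, 67, 69, 71}
insert 43 → {43, 61, 67, 69, 71}
pop-min → 43; now {61, 67, 69, 71}
insert 56 → {56, 61, 67, 69, 71}
insert 65 → {56, 61, 65, 67, 69, 71}
pop-min → 56; now {61, 65, 67, 69, 71}
pop-min → 61; now {65, 67, 69, 71}
insert 53 → {53, 65, 67, 69, 71}
pop-min → 53; now {65, 67, 69, 71}

[38, 41, 47, 58, 43, 56, 61, 53]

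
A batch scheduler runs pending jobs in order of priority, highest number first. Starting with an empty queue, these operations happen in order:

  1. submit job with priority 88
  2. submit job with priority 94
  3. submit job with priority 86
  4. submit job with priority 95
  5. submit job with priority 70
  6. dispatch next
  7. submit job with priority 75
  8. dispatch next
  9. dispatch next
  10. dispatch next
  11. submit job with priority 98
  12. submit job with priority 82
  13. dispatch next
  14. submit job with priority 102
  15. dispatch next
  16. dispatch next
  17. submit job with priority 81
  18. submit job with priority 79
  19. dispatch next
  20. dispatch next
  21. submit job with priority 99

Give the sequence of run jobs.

95, 94, 88, 86, 98, 102, 82, 81, 79

insert 88 → {88}
insert 94 → {94, 88}
insert 86 → {94, 88, 86}
insert 95 → {95, 94, 88, 86}
insert 70 → {95, 94, 88, 86, 70}
dispatch next → 95; now {94, 88, 86, 70}
insert 75 → {94, 88, 86, 75, 70}
dispatch next → 94; now {88, 86, 75, 70}
dispatch next → 88; now {86, 75, 70}
dispatch next → 86; now {75, 70}
insert 98 → {98, 75, 70}
insert 82 → {98, 82, 75, 70}
dispatch next → 98; now {82, 75, 70}
insert 102 → {102, 82, 75, 70}
dispatch next → 102; now {82, 75, 70}
dispatch next → 82; now {75, 70}
insert 81 → {81, 75, 70}
insert 79 → {81, 79, 75, 70}
dispatch next → 81; now {79, 75, 70}
dispatch next → 79; now {75, 70}
insert 99 → {99, 75, 70}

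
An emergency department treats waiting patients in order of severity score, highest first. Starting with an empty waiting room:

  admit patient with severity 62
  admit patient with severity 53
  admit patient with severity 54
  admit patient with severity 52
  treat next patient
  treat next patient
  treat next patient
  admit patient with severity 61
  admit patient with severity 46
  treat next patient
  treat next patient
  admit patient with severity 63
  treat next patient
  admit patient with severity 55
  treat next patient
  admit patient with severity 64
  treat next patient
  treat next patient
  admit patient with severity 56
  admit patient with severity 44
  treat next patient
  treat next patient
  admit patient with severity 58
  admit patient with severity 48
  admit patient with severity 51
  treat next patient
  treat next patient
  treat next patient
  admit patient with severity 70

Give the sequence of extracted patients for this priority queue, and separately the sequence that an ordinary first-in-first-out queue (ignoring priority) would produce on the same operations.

priority queue: 62, 54, 53, 61, 52, 63, 55, 64, 46, 56, 44, 58, 51, 48; FIFO queue: 62, 53, 54, 52, 61, 46, 63, 55, 64, 56, 44, 58, 48, 51

insert 62 → {62}
insert 53 → {62, 53}
insert 54 → {62, 54, 53}
insert 52 → {62, 54, 53, 52}
treat next patient → 62; now {54, 53, 52}
treat next patient → 54; now {53, 52}
treat next patient → 53; now {52}
insert 61 → {61, 52}
insert 46 → {61, 52, 46}
treat next patient → 61; now {52, 46}
treat next patient → 52; now {46}
insert 63 → {63, 46}
treat next patient → 63; now {46}
insert 55 → {55, 46}
treat next patient → 55; now {46}
insert 64 → {64, 46}
treat next patient → 64; now {46}
treat next patient → 46; now {}
insert 56 → {56}
insert 44 → {56, 44}
treat next patient → 56; now {44}
treat next patient → 44; now {}
insert 58 → {58}
insert 48 → {58, 48}
insert 51 → {58, 51, 48}
treat next patient → 58; now {51, 48}
treat next patient → 51; now {48}
treat next patient → 48; now {}
insert 70 → {70}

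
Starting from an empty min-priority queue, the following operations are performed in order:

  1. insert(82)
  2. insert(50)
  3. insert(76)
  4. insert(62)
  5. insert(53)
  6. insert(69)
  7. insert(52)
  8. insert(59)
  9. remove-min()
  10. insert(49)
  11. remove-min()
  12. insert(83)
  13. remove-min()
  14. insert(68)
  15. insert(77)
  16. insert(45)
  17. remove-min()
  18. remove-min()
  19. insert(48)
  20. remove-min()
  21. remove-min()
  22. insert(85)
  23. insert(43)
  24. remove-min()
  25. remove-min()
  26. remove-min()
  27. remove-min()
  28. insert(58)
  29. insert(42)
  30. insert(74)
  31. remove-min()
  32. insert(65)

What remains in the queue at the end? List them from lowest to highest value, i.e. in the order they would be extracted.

58 → 65 → 74 → 76 → 77 → 82 → 83 → 85

insert 82 → {82}
insert 50 → {50, 82}
insert 76 → {50, 76, 82}
insert 62 → {50, 62, 76, 82}
insert 53 → {50, 53, 62, 76, 82}
insert 69 → {50, 53, 62, 69, 76, 82}
insert 52 → {50, 52, 53, 62, 69, 76, 82}
insert 59 → {50, 52, 53, 59, 62, 69, 76, 82}
remove-min → 50; now {52, 53, 59, 62, 69, 76, 82}
insert 49 → {49, 52, 53, 59, 62, 69, 76, 82}
remove-min → 49; now {52, 53, 59, 62, 69, 76, 82}
insert 83 → {52, 53, 59, 62, 69, 76, 82, 83}
remove-min → 52; now {53, 59, 62, 69, 76, 82, 83}
insert 68 → {53, 59, 62, 68, 69, 76, 82, 83}
insert 77 → {53, 59, 62, 68, 69, 76, 77, 82, 83}
insert 45 → {45, 53, 59, 62, 68, 69, 76, 77, 82, 83}
remove-min → 45; now {53, 59, 62, 68, 69, 76, 77, 82, 83}
remove-min → 53; now {59, 62, 68, 69, 76, 77, 82, 83}
insert 48 → {48, 59, 62, 68, 69, 76, 77, 82, 83}
remove-min → 48; now {59, 62, 68, 69, 76, 77, 82, 83}
remove-min → 59; now {62, 68, 69, 76, 77, 82, 83}
insert 85 → {62, 68, 69, 76, 77, 82, 83, 85}
insert 43 → {43, 62, 68, 69, 76, 77, 82, 83, 85}
remove-min → 43; now {62, 68, 69, 76, 77, 82, 83, 85}
remove-min → 62; now {68, 69, 76, 77, 82, 83, 85}
remove-min → 68; now {69, 76, 77, 82, 83, 85}
remove-min → 69; now {76, 77, 82, 83, 85}
insert 58 → {58, 76, 77, 82, 83, 85}
insert 42 → {42, 58, 76, 77, 82, 83, 85}
insert 74 → {42, 58, 74, 76, 77, 82, 83, 85}
remove-min → 42; now {58, 74, 76, 77, 82, 83, 85}
insert 65 → {58, 65, 74, 76, 77, 82, 83, 85}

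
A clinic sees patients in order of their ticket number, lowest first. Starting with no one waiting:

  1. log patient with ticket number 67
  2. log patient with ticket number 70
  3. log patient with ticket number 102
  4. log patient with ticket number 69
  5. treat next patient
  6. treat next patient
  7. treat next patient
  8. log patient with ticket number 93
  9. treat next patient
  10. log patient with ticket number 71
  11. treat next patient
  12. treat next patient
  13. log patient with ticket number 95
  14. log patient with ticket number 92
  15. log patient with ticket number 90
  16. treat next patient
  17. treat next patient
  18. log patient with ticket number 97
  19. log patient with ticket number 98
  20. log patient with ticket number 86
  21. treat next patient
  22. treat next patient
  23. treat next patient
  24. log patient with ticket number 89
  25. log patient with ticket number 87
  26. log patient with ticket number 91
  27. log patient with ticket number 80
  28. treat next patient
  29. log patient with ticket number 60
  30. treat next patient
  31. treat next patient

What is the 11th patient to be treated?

97

insert 67 → {67}
insert 70 → {67, 70}
insert 102 → {67, 70, 102}
insert 69 → {67, 69, 70, 102}
treat next patient → 67; now {69, 70, 102}
treat next patient → 69; now {70, 102}
treat next patient → 70; now {102}
insert 93 → {93, 102}
treat next patient → 93; now {102}
insert 71 → {71, 102}
treat next patient → 71; now {102}
treat next patient → 102; now {}
insert 95 → {95}
insert 92 → {92, 95}
insert 90 → {90, 92, 95}
treat next patient → 90; now {92, 95}
treat next patient → 92; now {95}
insert 97 → {95, 97}
insert 98 → {95, 97, 98}
insert 86 → {86, 95, 97, 98}
treat next patient → 86; now {95, 97, 98}
treat next patient → 95; now {97, 98}
treat next patient → 97; now {98}
insert 89 → {89, 98}
insert 87 → {87, 89, 98}
insert 91 → {87, 89, 91, 98}
insert 80 → {80, 87, 89, 91, 98}
treat next patient → 80; now {87, 89, 91, 98}
insert 60 → {60, 87, 89, 91, 98}
treat next patient → 60; now {87, 89, 91, 98}
treat next patient → 87; now {89, 91, 98}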